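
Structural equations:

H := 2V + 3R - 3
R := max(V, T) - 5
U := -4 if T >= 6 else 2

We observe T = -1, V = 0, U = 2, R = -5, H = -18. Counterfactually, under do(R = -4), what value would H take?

Intervening sets R = -4 and removes its equation (R := max(V, T) - 5).
H = 2V + 3R - 3  [with V=0, R=-4]  = -15

-15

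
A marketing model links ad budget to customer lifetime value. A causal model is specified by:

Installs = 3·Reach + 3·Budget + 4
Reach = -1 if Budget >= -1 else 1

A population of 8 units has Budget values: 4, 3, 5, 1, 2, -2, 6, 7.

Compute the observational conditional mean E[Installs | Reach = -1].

13

E[Installs|Reach=-1] averages over only the 7 units with Reach=-1 (Budget = 4, 3, 5, 1, 2, 6, 7): Installs = 13, 10, 16, 4, 7, 19, 22, mean 13.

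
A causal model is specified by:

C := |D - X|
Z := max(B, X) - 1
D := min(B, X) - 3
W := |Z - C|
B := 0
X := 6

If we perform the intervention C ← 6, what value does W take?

1

Under do(C=6), the mechanism C := |D - X| is discarded; C is fixed at 6.
Z = max(B, X) - 1  [with B=0, X=6]  = 5
W = |Z - C|  [with Z=5, C=6]  = 1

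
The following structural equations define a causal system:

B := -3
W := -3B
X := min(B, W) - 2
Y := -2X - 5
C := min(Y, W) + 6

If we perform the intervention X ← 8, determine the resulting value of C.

do(X=8) replaces the equation X := min(B, W) - 2 with the constant X = 8.
W = -3B  [with B=-3]  = 9
Y = -2X - 5  [with X=8]  = -21
C = min(Y, W) + 6  [with Y=-21, W=9]  = -15

-15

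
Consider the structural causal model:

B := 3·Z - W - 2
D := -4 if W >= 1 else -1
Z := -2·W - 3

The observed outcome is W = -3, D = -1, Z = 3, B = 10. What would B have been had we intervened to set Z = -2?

-5

The intervention breaks the incoming arrows to Z: Z := -2·W - 3 no longer applies, and Z = -2.
B = 3·Z - W - 2  [with Z=-2, W=-3]  = -5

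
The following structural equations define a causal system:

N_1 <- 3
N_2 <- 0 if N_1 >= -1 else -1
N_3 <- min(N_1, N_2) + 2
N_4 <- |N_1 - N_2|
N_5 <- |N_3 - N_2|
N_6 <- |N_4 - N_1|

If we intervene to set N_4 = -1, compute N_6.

Under do(N_4=-1), the mechanism N_4 <- |N_1 - N_2| is discarded; N_4 is fixed at -1.
N_6 = |N_4 - N_1|  [with N_4=-1, N_1=3]  = 4

4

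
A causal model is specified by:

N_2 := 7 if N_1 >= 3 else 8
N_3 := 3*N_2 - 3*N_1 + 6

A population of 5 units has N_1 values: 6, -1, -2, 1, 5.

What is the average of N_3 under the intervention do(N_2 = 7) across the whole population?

do(N_2=7) breaks N_2's dependence on N_1. With N_2=7 fixed, N_3 across the units is 9, 30, 33, 24, 12, mean 21.6.

21.6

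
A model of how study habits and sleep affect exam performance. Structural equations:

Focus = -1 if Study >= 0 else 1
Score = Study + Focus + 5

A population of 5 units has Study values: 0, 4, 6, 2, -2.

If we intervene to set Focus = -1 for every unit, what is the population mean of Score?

do(Focus=-1) breaks Focus's dependence on Study. With Focus=-1 fixed, Score across the units is 4, 8, 10, 6, 2, mean 6.

6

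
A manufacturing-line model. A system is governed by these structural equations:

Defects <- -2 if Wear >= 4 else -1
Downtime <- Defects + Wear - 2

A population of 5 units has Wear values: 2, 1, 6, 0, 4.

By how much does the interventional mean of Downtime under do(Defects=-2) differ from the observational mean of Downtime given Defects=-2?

Every unit gets Defects=-2 under the intervention. Downtime values become -2, -3, 2, -4, 0; E[Downtime|do(Defects=-2)] = -1.4.
Observing Defects=-2 restricts to units where Defects's equation naturally yields -2: Wear ∈ {6, 4}. In that subpopulation Downtime = 2, 0, mean 1.
Difference = -1.4 − 1 = -2.4.

-2.4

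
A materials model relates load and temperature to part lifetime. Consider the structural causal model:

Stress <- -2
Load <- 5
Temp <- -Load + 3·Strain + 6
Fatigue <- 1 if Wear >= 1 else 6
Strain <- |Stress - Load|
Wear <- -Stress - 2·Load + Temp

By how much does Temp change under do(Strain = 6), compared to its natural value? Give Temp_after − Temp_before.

-3

The intervention breaks the incoming arrows to Strain: Strain <- |Stress - Load| no longer applies, and Strain = 6.
Temp = -Load + 3·Strain + 6  [with Load=5, Strain=6]  = 19
Without intervention: Strain = |Stress - Load|  [with Stress=-2, Load=5]  = 7; Temp = -Load + 3·Strain + 6  [with Load=5, Strain=7]  = 22.
Change = 19 − 22 = -3.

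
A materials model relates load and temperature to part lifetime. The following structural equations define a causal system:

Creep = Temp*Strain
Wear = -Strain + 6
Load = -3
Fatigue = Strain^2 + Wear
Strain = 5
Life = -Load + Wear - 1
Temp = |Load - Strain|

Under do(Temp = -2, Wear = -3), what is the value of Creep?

-10

The joint intervention fixes Temp = -2, Wear = -3, removing each variable's own equation.
Creep = Temp*Strain  [with Temp=-2, Strain=5]  = -10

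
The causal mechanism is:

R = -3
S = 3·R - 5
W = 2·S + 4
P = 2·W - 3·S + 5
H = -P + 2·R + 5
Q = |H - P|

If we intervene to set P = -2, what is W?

Under do(P=-2), the mechanism P = 2·W - 3·S + 5 is discarded; P is fixed at -2.
Since W is not a descendant of the intervened variable, it is unaffected.
S = 3·R - 5  [with R=-3]  = -14
W = 2·S + 4  [with S=-14]  = -24

-24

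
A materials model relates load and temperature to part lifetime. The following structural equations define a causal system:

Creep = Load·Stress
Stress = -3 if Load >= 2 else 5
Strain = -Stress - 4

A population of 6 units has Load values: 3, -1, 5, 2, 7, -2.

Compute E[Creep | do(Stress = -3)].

Every unit gets Stress=-3 under the intervention. Creep values become -9, 3, -15, -6, -21, 6; E[Creep|do(Stress=-3)] = -7.

-7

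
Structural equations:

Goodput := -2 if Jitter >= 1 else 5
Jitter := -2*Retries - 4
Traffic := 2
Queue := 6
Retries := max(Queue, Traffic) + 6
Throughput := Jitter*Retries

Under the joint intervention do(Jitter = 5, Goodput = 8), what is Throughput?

Setting Jitter = 5, Goodput = 8 by intervention discards those variables' equations.
Retries = max(Queue, Traffic) + 6  [with Queue=6, Traffic=2]  = 12
Throughput = Jitter*Retries  [with Jitter=5, Retries=12]  = 60

60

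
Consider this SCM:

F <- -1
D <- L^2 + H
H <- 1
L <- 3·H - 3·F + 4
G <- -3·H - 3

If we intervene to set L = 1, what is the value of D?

do(L=1) replaces the equation L <- 3·H - 3·F + 4 with the constant L = 1.
D = L^2 + H  [with L=1, H=1]  = 2

2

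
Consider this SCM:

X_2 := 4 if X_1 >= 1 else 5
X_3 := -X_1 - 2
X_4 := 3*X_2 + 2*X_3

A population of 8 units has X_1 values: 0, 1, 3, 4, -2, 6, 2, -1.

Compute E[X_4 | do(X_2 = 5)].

7.75

do(X_2=5) breaks X_2's dependence on X_1. With X_2=5 fixed, X_4 across the units is 11, 9, 5, 3, 15, -1, 7, 13, mean 7.75.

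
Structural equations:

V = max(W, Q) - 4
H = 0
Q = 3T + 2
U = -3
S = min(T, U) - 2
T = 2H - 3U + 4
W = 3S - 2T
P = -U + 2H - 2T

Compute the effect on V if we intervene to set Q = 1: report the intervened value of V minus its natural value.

-40

do(Q=1) replaces the equation Q = 3T + 2 with the constant Q = 1.
T = 2H - 3U + 4  [with H=0, U=-3]  = 13
S = min(T, U) - 2  [with T=13, U=-3]  = -5
W = 3S - 2T  [with S=-5, T=13]  = -41
V = max(W, Q) - 4  [with W=-41, Q=1]  = -3
Without intervention: T = 2H - 3U + 4  [with H=0, U=-3]  = 13; S = min(T, U) - 2  [with T=13, U=-3]  = -5; Q = 3T + 2  [with T=13]  = 41; W = 3S - 2T  [with S=-5, T=13]  = -41; V = max(W, Q) - 4  [with W=-41, Q=41]  = 37.
Change = -3 − 37 = -40.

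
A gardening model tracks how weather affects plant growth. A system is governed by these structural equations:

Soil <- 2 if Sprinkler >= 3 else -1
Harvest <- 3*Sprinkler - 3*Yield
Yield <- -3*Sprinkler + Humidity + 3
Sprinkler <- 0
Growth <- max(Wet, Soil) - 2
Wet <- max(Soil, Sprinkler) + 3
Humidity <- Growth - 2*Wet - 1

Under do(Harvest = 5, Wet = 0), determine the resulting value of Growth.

-2

The joint intervention fixes Harvest = 5, Wet = 0, removing each variable's own equation.
Soil = 2 if Sprinkler >= 3 else -1  [with Sprinkler=0]  = -1
Growth = max(Wet, Soil) - 2  [with Wet=0, Soil=-1]  = -2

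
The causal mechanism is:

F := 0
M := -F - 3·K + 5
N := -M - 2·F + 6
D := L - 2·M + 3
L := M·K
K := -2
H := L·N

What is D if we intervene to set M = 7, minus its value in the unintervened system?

16

do(M=7) replaces the equation M := -F - 3·K + 5 with the constant M = 7.
L = M·K  [with M=7, K=-2]  = -14
D = L - 2·M + 3  [with L=-14, M=7]  = -25
Without intervention: M = -F - 3·K + 5  [with F=0, K=-2]  = 11; L = M·K  [with M=11, K=-2]  = -22; D = L - 2·M + 3  [with L=-22, M=11]  = -41.
Change = -25 − (-41) = 16.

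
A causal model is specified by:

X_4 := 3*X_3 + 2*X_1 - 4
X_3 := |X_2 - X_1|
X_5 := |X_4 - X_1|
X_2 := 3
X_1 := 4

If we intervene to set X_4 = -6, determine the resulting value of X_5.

Intervening sets X_4 = -6 and removes its equation (X_4 := 3*X_3 + 2*X_1 - 4).
X_5 = |X_4 - X_1|  [with X_4=-6, X_1=4]  = 10

10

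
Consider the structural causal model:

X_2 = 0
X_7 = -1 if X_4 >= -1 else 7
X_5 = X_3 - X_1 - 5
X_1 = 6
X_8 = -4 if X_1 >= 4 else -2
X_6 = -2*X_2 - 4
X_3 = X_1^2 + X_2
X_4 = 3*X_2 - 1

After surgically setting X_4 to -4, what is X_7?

7

The intervention breaks the incoming arrows to X_4: X_4 = 3*X_2 - 1 no longer applies, and X_4 = -4.
X_7 = -1 if X_4 >= -1 else 7  [with X_4=-4]  = 7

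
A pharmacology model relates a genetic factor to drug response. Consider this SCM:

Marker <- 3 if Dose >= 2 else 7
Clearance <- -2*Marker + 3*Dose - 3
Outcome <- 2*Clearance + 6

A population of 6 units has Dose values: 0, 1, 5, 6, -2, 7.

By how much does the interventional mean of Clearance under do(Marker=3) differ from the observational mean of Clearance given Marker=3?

Under do(Marker=3), Marker's equation is replaced by Marker=3 for every unit. Per-unit Clearance: -9, -6, 6, 9, -15, 12. Mean = -0.5.
Conditioning on Marker=3 selects the 3 unit(s) with Dose ∈ {5, 6, 7}. Their Clearance values: 6, 9, 12. Mean = 9.
Difference = -0.5 − 9 = -9.5.

-9.5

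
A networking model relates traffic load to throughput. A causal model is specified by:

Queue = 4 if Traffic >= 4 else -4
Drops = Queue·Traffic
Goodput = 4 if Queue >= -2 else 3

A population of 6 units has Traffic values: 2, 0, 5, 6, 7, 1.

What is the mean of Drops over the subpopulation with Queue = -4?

-4

Conditioning on Queue=-4 selects the 3 unit(s) with Traffic ∈ {2, 0, 1}. Their Drops values: -8, 0, -4. Mean = -4.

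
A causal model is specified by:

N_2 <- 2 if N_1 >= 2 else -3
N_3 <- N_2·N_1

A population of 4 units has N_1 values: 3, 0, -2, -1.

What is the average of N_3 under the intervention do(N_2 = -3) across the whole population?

0

The intervention sets N_2=-3 in all 4 units regardless of N_1. Recomputing N_3 per unit gives -9, 0, 6, 3; average 0.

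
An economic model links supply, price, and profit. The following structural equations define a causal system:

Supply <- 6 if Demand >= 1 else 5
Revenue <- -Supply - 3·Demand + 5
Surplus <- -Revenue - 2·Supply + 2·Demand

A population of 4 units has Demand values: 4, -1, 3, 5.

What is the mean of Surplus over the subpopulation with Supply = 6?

Observing Supply=6 restricts to units where Supply's equation naturally yields 6: Demand ∈ {4, 3, 5}. In that subpopulation Surplus = 9, 4, 14, mean 9.

9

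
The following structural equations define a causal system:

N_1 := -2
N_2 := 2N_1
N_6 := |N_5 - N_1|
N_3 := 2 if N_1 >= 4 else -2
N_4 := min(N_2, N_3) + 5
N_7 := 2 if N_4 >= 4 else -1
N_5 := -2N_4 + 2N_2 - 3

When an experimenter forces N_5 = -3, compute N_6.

The intervention breaks the incoming arrows to N_5: N_5 := -2N_4 + 2N_2 - 3 no longer applies, and N_5 = -3.
N_6 = |N_5 - N_1|  [with N_5=-3, N_1=-2]  = 1

1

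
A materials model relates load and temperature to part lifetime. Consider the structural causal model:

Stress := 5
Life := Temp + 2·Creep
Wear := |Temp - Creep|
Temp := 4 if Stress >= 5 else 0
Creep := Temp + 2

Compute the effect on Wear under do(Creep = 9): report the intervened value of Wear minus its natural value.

The intervention breaks the incoming arrows to Creep: Creep := Temp + 2 no longer applies, and Creep = 9.
Temp = 4 if Stress >= 5 else 0  [with Stress=5]  = 4
Wear = |Temp - Creep|  [with Temp=4, Creep=9]  = 5
Without intervention: Temp = 4 if Stress >= 5 else 0  [with Stress=5]  = 4; Creep = Temp + 2  [with Temp=4]  = 6; Wear = |Temp - Creep|  [with Temp=4, Creep=6]  = 2.
Change = 5 − 2 = 3.

3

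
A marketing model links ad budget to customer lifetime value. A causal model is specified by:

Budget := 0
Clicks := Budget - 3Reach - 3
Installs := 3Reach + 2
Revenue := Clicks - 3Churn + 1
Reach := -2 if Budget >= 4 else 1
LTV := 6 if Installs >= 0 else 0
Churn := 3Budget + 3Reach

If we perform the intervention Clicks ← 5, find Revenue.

The intervention breaks the incoming arrows to Clicks: Clicks := Budget - 3Reach - 3 no longer applies, and Clicks = 5.
Reach = -2 if Budget >= 4 else 1  [with Budget=0]  = 1
Churn = 3Budget + 3Reach  [with Budget=0, Reach=1]  = 3
Revenue = Clicks - 3Churn + 1  [with Clicks=5, Churn=3]  = -3

-3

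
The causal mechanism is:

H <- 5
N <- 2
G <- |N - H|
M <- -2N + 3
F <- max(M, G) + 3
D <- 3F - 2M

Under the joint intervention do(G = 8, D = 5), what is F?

The joint intervention fixes G = 8, D = 5, removing each variable's own equation.
M = -2N + 3  [with N=2]  = -1
F = max(M, G) + 3  [with M=-1, G=8]  = 11

11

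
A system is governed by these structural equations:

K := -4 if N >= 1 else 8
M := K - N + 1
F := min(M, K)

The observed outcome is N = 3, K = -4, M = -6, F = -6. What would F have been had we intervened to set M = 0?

The intervention breaks the incoming arrows to M: M := K - N + 1 no longer applies, and M = 0.
K = -4 if N >= 1 else 8  [with N=3]  = -4
F = min(M, K)  [with M=0, K=-4]  = -4

-4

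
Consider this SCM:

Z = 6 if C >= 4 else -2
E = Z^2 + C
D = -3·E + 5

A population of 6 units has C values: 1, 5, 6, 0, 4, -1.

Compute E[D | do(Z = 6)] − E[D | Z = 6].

7.5

Every unit gets Z=6 under the intervention. D values become -106, -118, -121, -103, -115, -100; E[D|do(Z=6)] = -110.5.
Conditioning on Z=6 selects the 3 unit(s) with C ∈ {5, 6, 4}. Their D values: -118, -121, -115. Mean = -118.
Difference = -110.5 − (-118) = 7.5.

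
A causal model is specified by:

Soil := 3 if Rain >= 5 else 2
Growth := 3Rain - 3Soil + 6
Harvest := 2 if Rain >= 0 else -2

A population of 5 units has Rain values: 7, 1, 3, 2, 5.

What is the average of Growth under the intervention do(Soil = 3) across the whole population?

The intervention sets Soil=3 in all 5 units regardless of Rain. Recomputing Growth per unit gives 18, 0, 6, 3, 12; average 7.8.

7.8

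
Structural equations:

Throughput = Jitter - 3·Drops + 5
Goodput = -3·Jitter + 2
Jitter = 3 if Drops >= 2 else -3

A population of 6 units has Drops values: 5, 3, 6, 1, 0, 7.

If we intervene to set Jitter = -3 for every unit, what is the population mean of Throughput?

-9

Under do(Jitter=-3), Jitter's equation is replaced by Jitter=-3 for every unit. Per-unit Throughput: -13, -7, -16, -1, 2, -19. Mean = -9.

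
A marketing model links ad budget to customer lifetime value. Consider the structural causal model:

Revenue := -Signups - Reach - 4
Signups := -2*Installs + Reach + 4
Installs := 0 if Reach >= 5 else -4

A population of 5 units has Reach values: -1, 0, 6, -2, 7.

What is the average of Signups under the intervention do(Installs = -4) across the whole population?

14

The intervention sets Installs=-4 in all 5 units regardless of Reach. Recomputing Signups per unit gives 11, 12, 18, 10, 19; average 14.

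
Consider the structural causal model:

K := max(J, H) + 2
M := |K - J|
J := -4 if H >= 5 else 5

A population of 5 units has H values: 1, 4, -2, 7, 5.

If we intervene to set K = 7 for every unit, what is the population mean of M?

5.6

The intervention sets K=7 in all 5 units regardless of H. Recomputing M per unit gives 2, 2, 2, 11, 11; average 5.6.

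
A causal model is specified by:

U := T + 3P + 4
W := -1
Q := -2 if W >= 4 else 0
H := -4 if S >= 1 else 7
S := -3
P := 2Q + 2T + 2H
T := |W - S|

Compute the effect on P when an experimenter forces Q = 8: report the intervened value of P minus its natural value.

The intervention breaks the incoming arrows to Q: Q := -2 if W >= 4 else 0 no longer applies, and Q = 8.
T = |W - S|  [with W=-1, S=-3]  = 2
H = -4 if S >= 1 else 7  [with S=-3]  = 7
P = 2Q + 2T + 2H  [with Q=8, T=2, H=7]  = 34
Without intervention: T = |W - S|  [with W=-1, S=-3]  = 2; H = -4 if S >= 1 else 7  [with S=-3]  = 7; Q = -2 if W >= 4 else 0  [with W=-1]  = 0; P = 2Q + 2T + 2H  [with Q=0, T=2, H=7]  = 18.
Change = 34 − 18 = 16.

16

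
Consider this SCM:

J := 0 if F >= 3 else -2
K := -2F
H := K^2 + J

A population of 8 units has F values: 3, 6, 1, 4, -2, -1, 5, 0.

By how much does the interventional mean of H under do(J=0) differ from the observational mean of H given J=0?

The intervention sets J=0 in all 8 units regardless of F. Recomputing H per unit gives 36, 144, 4, 64, 16, 4, 100, 0; average 46.
Observing J=0 restricts to units where J's equation naturally yields 0: F ∈ {3, 6, 4, 5}. In that subpopulation H = 36, 144, 64, 100, mean 86.
Difference = 46 − 86 = -40.

-40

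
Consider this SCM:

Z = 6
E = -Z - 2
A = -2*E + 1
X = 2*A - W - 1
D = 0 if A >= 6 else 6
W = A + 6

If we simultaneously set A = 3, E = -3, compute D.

The joint intervention fixes A = 3, E = -3, removing each variable's own equation.
D = 0 if A >= 6 else 6  [with A=3]  = 6

6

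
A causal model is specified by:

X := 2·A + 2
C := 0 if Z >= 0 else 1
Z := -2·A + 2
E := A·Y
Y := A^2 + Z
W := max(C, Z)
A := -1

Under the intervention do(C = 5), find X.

0

The intervention breaks the incoming arrows to C: C := 0 if Z >= 0 else 1 no longer applies, and C = 5.
Since X is not a descendant of the intervened variable, it is unaffected.
X = 2·A + 2  [with A=-1]  = 0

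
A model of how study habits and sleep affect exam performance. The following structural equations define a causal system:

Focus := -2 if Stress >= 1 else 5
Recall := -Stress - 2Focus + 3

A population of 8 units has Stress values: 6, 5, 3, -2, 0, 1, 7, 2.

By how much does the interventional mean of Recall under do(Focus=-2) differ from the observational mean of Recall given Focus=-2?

1.25

Every unit gets Focus=-2 under the intervention. Recall values become 1, 2, 4, 9, 7, 6, 0, 5; E[Recall|do(Focus=-2)] = 4.25.
Observing Focus=-2 restricts to units where Focus's equation naturally yields -2: Stress ∈ {6, 5, 3, 1, 7, 2}. In that subpopulation Recall = 1, 2, 4, 6, 0, 5, mean 3.
Difference = 4.25 − 3 = 1.25.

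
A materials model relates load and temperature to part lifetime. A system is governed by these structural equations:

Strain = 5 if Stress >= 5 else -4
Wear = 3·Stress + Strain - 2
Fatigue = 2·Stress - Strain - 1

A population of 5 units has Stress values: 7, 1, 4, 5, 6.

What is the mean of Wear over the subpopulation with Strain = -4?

1.5

E[Wear|Strain=-4] averages over only the 2 units with Strain=-4 (Stress = 1, 4): Wear = -3, 6, mean 1.5.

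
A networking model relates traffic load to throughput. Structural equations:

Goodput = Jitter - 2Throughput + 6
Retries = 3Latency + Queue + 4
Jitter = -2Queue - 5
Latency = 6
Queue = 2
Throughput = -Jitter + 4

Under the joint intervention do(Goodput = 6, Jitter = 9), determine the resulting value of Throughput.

Setting Goodput = 6, Jitter = 9 by intervention discards those variables' equations.
Throughput = -Jitter + 4  [with Jitter=9]  = -5

-5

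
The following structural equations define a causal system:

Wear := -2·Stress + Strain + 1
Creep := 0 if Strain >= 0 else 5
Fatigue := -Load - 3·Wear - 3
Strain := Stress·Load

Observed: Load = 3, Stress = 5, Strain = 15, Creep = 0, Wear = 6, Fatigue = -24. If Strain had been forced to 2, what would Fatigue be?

The intervention breaks the incoming arrows to Strain: Strain := Stress·Load no longer applies, and Strain = 2.
Wear = -2·Stress + Strain + 1  [with Stress=5, Strain=2]  = -7
Fatigue = -Load - 3·Wear - 3  [with Load=3, Wear=-7]  = 15

15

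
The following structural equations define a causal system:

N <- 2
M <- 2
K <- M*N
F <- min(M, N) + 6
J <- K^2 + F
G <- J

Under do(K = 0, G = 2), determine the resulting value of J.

The joint intervention fixes K = 0, G = 2, removing each variable's own equation.
F = min(M, N) + 6  [with M=2, N=2]  = 8
J = K^2 + F  [with K=0, F=8]  = 8

8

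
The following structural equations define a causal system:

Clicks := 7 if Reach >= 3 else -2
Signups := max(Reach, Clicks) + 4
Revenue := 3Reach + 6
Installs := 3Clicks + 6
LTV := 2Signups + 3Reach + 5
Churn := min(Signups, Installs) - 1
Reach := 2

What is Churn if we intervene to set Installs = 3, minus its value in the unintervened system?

3

do(Installs=3) replaces the equation Installs := 3Clicks + 6 with the constant Installs = 3.
Clicks = 7 if Reach >= 3 else -2  [with Reach=2]  = -2
Signups = max(Reach, Clicks) + 4  [with Reach=2, Clicks=-2]  = 6
Churn = min(Signups, Installs) - 1  [with Signups=6, Installs=3]  = 2
Without intervention: Clicks = 7 if Reach >= 3 else -2  [with Reach=2]  = -2; Installs = 3Clicks + 6  [with Clicks=-2]  = 0; Signups = max(Reach, Clicks) + 4  [with Reach=2, Clicks=-2]  = 6; Churn = min(Signups, Installs) - 1  [with Signups=6, Installs=0]  = -1.
Change = 2 − (-1) = 3.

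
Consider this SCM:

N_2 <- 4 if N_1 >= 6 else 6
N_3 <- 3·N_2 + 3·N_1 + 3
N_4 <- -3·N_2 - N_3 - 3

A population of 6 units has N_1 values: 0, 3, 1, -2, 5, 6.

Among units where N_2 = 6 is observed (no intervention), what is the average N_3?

25.2

Observing N_2=6 restricts to units where N_2's equation naturally yields 6: N_1 ∈ {0, 3, 1, -2, 5}. In that subpopulation N_3 = 21, 30, 24, 15, 36, mean 25.2.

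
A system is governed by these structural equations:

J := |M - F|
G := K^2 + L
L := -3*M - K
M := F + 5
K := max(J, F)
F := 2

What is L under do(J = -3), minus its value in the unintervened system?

do(J=-3) replaces the equation J := |M - F| with the constant J = -3.
M = F + 5  [with F=2]  = 7
K = max(J, F)  [with J=-3, F=2]  = 2
L = -3*M - K  [with M=7, K=2]  = -23
Without intervention: M = F + 5  [with F=2]  = 7; J = |M - F|  [with M=7, F=2]  = 5; K = max(J, F)  [with J=5, F=2]  = 5; L = -3*M - K  [with M=7, K=5]  = -26.
Change = -23 − (-26) = 3.

3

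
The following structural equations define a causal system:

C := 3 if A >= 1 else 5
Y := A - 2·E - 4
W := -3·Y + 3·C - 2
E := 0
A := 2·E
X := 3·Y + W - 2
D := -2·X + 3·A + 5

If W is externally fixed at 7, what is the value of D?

Under do(W=7), the mechanism W := -3·Y + 3·C - 2 is discarded; W is fixed at 7.
A = 2·E  [with E=0]  = 0
Y = A - 2·E - 4  [with A=0, E=0]  = -4
X = 3·Y + W - 2  [with Y=-4, W=7]  = -7
D = -2·X + 3·A + 5  [with X=-7, A=0]  = 19

19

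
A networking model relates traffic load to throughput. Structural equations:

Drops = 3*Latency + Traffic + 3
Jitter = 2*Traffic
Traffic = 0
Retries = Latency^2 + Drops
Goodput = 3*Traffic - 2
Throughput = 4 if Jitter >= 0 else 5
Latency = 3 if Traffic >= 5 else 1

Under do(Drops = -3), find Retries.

-2

The intervention breaks the incoming arrows to Drops: Drops = 3*Latency + Traffic + 3 no longer applies, and Drops = -3.
Latency = 3 if Traffic >= 5 else 1  [with Traffic=0]  = 1
Retries = Latency^2 + Drops  [with Latency=1, Drops=-3]  = -2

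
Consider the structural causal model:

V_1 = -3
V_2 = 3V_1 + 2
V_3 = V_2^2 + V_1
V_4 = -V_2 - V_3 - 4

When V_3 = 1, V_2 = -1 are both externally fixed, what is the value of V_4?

-4

The joint intervention fixes V_3 = 1, V_2 = -1, removing each variable's own equation.
V_4 = -V_2 - V_3 - 4  [with V_2=-1, V_3=1]  = -4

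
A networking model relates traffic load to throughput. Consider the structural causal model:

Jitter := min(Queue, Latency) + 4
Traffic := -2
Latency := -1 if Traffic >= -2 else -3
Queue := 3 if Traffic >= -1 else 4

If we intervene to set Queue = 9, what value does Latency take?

-1

Under do(Queue=9), the mechanism Queue := 3 if Traffic >= -1 else 4 is discarded; Queue is fixed at 9.
Since Latency is not a descendant of the intervened variable, it is unaffected.
Latency = -1 if Traffic >= -2 else -3  [with Traffic=-2]  = -1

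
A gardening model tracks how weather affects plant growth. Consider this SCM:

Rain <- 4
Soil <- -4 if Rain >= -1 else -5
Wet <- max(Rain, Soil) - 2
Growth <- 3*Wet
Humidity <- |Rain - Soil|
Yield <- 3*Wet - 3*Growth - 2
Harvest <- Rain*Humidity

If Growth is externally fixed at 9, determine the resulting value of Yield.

-23

Under do(Growth=9), the mechanism Growth <- 3*Wet is discarded; Growth is fixed at 9.
Soil = -4 if Rain >= -1 else -5  [with Rain=4]  = -4
Wet = max(Rain, Soil) - 2  [with Rain=4, Soil=-4]  = 2
Yield = 3*Wet - 3*Growth - 2  [with Wet=2, Growth=9]  = -23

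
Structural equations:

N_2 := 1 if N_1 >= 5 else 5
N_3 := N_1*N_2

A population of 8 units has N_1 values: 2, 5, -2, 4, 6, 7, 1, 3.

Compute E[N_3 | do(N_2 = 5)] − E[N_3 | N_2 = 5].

The intervention sets N_2=5 in all 8 units regardless of N_1. Recomputing N_3 per unit gives 10, 25, -10, 20, 30, 35, 5, 15; average 16.25.
E[N_3|N_2=5] averages over only the 5 units with N_2=5 (N_1 = 2, -2, 4, 1, 3): N_3 = 10, -10, 20, 5, 15, mean 8.
Difference = 16.25 − 8 = 8.25.

8.25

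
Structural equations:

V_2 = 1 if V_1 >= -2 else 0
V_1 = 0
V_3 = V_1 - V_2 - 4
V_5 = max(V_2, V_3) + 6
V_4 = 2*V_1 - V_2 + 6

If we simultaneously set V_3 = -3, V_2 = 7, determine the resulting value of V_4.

The joint intervention fixes V_3 = -3, V_2 = 7, removing each variable's own equation.
V_4 = 2*V_1 - V_2 + 6  [with V_1=0, V_2=7]  = -1

-1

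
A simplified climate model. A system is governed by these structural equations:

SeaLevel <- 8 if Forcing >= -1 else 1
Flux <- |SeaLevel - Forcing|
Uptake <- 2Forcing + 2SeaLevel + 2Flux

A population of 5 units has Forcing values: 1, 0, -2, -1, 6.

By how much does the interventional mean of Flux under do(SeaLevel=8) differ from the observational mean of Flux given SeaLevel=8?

0.7

Every unit gets SeaLevel=8 under the intervention. Flux values become 7, 8, 10, 9, 2; E[Flux|do(SeaLevel=8)] = 7.2.
Conditioning on SeaLevel=8 selects the 4 unit(s) with Forcing ∈ {1, 0, -1, 6}. Their Flux values: 7, 8, 9, 2. Mean = 6.5.
Difference = 7.2 − 6.5 = 0.7.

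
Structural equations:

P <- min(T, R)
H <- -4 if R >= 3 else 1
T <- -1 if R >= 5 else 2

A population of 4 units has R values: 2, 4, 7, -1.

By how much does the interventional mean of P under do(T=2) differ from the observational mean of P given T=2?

Every unit gets T=2 under the intervention. P values become 2, 2, 2, -1; E[P|do(T=2)] = 1.25.
Conditioning on T=2 selects the 3 unit(s) with R ∈ {2, 4, -1}. Their P values: 2, 2, -1. Mean = 1.
Difference = 1.25 − 1 = 0.25.

0.25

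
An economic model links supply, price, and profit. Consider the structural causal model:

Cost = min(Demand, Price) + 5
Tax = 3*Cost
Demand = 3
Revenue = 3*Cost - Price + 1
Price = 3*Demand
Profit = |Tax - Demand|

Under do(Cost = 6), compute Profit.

15

The intervention breaks the incoming arrows to Cost: Cost = min(Demand, Price) + 5 no longer applies, and Cost = 6.
Tax = 3*Cost  [with Cost=6]  = 18
Profit = |Tax - Demand|  [with Tax=18, Demand=3]  = 15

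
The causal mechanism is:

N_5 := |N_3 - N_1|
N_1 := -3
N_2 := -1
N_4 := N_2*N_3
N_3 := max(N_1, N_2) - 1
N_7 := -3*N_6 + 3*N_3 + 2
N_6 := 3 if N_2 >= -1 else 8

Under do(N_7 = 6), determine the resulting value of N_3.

Intervening sets N_7 = 6 and removes its equation (N_7 := -3*N_6 + 3*N_3 + 2).
N_3 is not downstream of the intervention, so its value is determined by the original equations.
N_3 = max(N_1, N_2) - 1  [with N_1=-3, N_2=-1]  = -2

-2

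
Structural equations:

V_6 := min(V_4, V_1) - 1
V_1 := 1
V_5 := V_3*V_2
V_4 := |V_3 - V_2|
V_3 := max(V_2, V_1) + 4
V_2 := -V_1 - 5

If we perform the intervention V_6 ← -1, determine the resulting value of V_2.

do(V_6=-1) replaces the equation V_6 := min(V_4, V_1) - 1 with the constant V_6 = -1.
V_2 is not downstream of the intervention, so its value is determined by the original equations.
V_2 = -V_1 - 5  [with V_1=1]  = -6

-6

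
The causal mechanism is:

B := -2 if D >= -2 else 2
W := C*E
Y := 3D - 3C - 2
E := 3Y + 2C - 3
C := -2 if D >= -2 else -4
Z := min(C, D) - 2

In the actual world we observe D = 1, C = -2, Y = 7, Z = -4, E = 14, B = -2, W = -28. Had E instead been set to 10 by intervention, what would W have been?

Under do(E=10), the mechanism E := 3Y + 2C - 3 is discarded; E is fixed at 10.
C = -2 if D >= -2 else -4  [with D=1]  = -2
W = C*E  [with C=-2, E=10]  = -20

-20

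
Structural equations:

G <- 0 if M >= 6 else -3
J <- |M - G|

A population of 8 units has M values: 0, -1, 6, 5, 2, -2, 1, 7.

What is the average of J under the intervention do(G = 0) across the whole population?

3

Under do(G=0), G's equation is replaced by G=0 for every unit. Per-unit J: 0, 1, 6, 5, 2, 2, 1, 7. Mean = 3.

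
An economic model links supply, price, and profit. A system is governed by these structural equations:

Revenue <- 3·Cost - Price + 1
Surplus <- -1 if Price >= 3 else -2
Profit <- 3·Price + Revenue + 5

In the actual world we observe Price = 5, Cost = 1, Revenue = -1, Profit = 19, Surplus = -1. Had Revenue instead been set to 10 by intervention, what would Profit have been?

30

The intervention breaks the incoming arrows to Revenue: Revenue <- 3·Cost - Price + 1 no longer applies, and Revenue = 10.
Profit = 3·Price + Revenue + 5  [with Price=5, Revenue=10]  = 30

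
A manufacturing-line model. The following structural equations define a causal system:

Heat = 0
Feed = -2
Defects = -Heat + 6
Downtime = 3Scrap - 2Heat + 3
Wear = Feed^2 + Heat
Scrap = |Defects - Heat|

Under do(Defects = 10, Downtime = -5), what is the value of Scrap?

10

Setting Defects = 10, Downtime = -5 by intervention discards those variables' equations.
Scrap = |Defects - Heat|  [with Defects=10, Heat=0]  = 10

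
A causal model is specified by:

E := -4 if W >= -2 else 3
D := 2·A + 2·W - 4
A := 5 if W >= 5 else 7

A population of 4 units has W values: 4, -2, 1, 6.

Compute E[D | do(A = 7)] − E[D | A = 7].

Under do(A=7), A's equation is replaced by A=7 for every unit. Per-unit D: 18, 6, 12, 22. Mean = 14.5.
E[D|A=7] averages over only the 3 units with A=7 (W = 4, -2, 1): D = 18, 6, 12, mean 12.
Difference = 14.5 − 12 = 2.5.

2.5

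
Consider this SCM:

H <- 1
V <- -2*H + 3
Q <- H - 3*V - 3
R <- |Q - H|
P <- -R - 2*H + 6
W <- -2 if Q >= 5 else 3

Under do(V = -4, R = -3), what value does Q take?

10

The joint intervention fixes V = -4, R = -3, removing each variable's own equation.
Q = H - 3*V - 3  [with H=1, V=-4]  = 10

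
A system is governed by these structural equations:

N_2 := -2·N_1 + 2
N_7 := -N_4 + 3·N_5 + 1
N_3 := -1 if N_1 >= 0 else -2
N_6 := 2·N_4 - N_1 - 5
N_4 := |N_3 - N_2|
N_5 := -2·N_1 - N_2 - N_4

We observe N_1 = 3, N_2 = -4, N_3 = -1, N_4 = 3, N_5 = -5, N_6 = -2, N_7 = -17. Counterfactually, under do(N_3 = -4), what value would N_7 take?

The intervention breaks the incoming arrows to N_3: N_3 := -1 if N_1 >= 0 else -2 no longer applies, and N_3 = -4.
N_2 = -2·N_1 + 2  [with N_1=3]  = -4
N_4 = |N_3 - N_2|  [with N_3=-4, N_2=-4]  = 0
N_5 = -2·N_1 - N_2 - N_4  [with N_1=3, N_2=-4, N_4=0]  = -2
N_7 = -N_4 + 3·N_5 + 1  [with N_4=0, N_5=-2]  = -5

-5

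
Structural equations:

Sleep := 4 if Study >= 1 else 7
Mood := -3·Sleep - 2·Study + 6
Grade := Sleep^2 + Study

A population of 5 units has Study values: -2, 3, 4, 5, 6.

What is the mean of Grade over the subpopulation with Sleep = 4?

20.5

Conditioning on Sleep=4 selects the 4 unit(s) with Study ∈ {3, 4, 5, 6}. Their Grade values: 19, 20, 21, 22. Mean = 20.5.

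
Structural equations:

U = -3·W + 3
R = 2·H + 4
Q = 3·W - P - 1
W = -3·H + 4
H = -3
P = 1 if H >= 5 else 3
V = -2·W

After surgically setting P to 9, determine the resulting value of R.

-2

The intervention breaks the incoming arrows to P: P = 1 if H >= 5 else 3 no longer applies, and P = 9.
Since R is not a descendant of the intervened variable, it is unaffected.
R = 2·H + 4  [with H=-3]  = -2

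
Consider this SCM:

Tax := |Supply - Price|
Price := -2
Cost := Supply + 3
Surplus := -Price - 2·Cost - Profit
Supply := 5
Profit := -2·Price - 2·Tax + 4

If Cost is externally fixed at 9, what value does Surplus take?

The intervention breaks the incoming arrows to Cost: Cost := Supply + 3 no longer applies, and Cost = 9.
Tax = |Supply - Price|  [with Supply=5, Price=-2]  = 7
Profit = -2·Price - 2·Tax + 4  [with Price=-2, Tax=7]  = -6
Surplus = -Price - 2·Cost - Profit  [with Price=-2, Cost=9, Profit=-6]  = -10

-10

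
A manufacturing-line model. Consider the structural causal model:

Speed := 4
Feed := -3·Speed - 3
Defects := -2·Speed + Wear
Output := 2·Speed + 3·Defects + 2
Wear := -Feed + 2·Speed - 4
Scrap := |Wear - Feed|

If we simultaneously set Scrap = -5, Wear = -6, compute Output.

The joint intervention fixes Scrap = -5, Wear = -6, removing each variable's own equation.
Defects = -2·Speed + Wear  [with Speed=4, Wear=-6]  = -14
Output = 2·Speed + 3·Defects + 2  [with Speed=4, Defects=-14]  = -32

-32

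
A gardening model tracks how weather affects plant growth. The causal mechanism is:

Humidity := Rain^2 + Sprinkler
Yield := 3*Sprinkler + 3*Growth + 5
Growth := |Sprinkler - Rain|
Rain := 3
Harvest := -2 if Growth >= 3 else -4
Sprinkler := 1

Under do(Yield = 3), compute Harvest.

The intervention breaks the incoming arrows to Yield: Yield := 3*Sprinkler + 3*Growth + 5 no longer applies, and Yield = 3.
Since Harvest is not a descendant of the intervened variable, it is unaffected.
Growth = |Sprinkler - Rain|  [with Sprinkler=1, Rain=3]  = 2
Harvest = -2 if Growth >= 3 else -4  [with Growth=2]  = -4

-4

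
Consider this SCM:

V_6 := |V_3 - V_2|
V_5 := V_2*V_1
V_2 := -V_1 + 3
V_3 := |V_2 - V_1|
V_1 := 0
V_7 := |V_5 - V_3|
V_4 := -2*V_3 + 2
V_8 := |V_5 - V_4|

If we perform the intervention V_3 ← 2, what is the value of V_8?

The intervention breaks the incoming arrows to V_3: V_3 := |V_2 - V_1| no longer applies, and V_3 = 2.
V_2 = -V_1 + 3  [with V_1=0]  = 3
V_4 = -2*V_3 + 2  [with V_3=2]  = -2
V_5 = V_2*V_1  [with V_2=3, V_1=0]  = 0
V_8 = |V_5 - V_4|  [with V_5=0, V_4=-2]  = 2

2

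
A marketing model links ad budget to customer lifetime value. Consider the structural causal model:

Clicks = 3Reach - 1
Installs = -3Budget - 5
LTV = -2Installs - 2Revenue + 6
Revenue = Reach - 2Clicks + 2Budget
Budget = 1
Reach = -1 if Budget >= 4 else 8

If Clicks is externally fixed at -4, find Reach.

8

Under do(Clicks=-4), the mechanism Clicks = 3Reach - 1 is discarded; Clicks is fixed at -4.
Since Reach is not a descendant of the intervened variable, it is unaffected.
Reach = -1 if Budget >= 4 else 8  [with Budget=1]  = 8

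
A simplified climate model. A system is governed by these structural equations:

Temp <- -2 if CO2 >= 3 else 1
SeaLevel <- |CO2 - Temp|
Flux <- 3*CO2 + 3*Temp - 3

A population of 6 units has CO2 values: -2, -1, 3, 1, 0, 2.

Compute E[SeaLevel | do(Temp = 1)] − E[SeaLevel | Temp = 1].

Every unit gets Temp=1 under the intervention. SeaLevel values become 3, 2, 2, 0, 1, 1; E[SeaLevel|do(Temp=1)] = 1.5.
Conditioning on Temp=1 selects the 5 unit(s) with CO2 ∈ {-2, -1, 1, 0, 2}. Their SeaLevel values: 3, 2, 0, 1, 1. Mean = 1.4.
Difference = 1.5 − 1.4 = 0.1.

0.1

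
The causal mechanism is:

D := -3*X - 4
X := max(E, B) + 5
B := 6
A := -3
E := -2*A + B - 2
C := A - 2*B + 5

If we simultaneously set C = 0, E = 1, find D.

-37

The joint intervention fixes C = 0, E = 1, removing each variable's own equation.
X = max(E, B) + 5  [with E=1, B=6]  = 11
D = -3*X - 4  [with X=11]  = -37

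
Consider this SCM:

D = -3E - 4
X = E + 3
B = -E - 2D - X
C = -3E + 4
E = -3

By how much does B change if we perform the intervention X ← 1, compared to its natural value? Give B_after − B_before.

do(X=1) replaces the equation X = E + 3 with the constant X = 1.
D = -3E - 4  [with E=-3]  = 5
B = -E - 2D - X  [with E=-3, D=5, X=1]  = -8
Without intervention: X = E + 3  [with E=-3]  = 0; D = -3E - 4  [with E=-3]  = 5; B = -E - 2D - X  [with E=-3, D=5, X=0]  = -7.
Change = -8 − (-7) = -1.

-1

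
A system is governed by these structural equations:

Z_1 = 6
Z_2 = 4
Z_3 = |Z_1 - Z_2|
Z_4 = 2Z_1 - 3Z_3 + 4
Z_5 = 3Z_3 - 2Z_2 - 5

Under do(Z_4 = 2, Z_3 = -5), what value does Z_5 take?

The joint intervention fixes Z_4 = 2, Z_3 = -5, removing each variable's own equation.
Z_5 = 3Z_3 - 2Z_2 - 5  [with Z_3=-5, Z_2=4]  = -28

-28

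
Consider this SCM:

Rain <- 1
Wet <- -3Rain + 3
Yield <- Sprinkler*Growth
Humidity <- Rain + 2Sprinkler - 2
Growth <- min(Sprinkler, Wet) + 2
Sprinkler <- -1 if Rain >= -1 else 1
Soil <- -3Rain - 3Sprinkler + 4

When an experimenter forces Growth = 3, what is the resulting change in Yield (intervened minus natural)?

-2

Under do(Growth=3), the mechanism Growth <- min(Sprinkler, Wet) + 2 is discarded; Growth is fixed at 3.
Sprinkler = -1 if Rain >= -1 else 1  [with Rain=1]  = -1
Yield = Sprinkler*Growth  [with Sprinkler=-1, Growth=3]  = -3
Without intervention: Sprinkler = -1 if Rain >= -1 else 1  [with Rain=1]  = -1; Wet = -3Rain + 3  [with Rain=1]  = 0; Growth = min(Sprinkler, Wet) + 2  [with Sprinkler=-1, Wet=0]  = 1; Yield = Sprinkler*Growth  [with Sprinkler=-1, Growth=1]  = -1.
Change = -3 − (-1) = -2.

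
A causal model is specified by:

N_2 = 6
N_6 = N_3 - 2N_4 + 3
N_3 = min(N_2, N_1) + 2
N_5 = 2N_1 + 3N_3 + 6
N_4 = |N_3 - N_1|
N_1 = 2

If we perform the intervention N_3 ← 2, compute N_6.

5

The intervention breaks the incoming arrows to N_3: N_3 = min(N_2, N_1) + 2 no longer applies, and N_3 = 2.
N_4 = |N_3 - N_1|  [with N_3=2, N_1=2]  = 0
N_6 = N_3 - 2N_4 + 3  [with N_3=2, N_4=0]  = 5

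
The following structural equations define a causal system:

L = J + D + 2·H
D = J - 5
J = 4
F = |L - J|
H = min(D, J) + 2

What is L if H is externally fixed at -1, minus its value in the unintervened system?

The intervention breaks the incoming arrows to H: H = min(D, J) + 2 no longer applies, and H = -1.
D = J - 5  [with J=4]  = -1
L = J + D + 2·H  [with J=4, D=-1, H=-1]  = 1
Without intervention: D = J - 5  [with J=4]  = -1; H = min(D, J) + 2  [with D=-1, J=4]  = 1; L = J + D + 2·H  [with J=4, D=-1, H=1]  = 5.
Change = 1 − 5 = -4.

-4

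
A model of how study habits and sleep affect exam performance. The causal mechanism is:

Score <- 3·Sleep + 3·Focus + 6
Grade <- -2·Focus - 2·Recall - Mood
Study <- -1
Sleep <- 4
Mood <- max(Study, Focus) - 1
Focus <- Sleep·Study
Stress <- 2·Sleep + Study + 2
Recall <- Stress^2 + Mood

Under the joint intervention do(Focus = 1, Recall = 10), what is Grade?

-22

Setting Focus = 1, Recall = 10 by intervention discards those variables' equations.
Mood = max(Study, Focus) - 1  [with Study=-1, Focus=1]  = 0
Grade = -2·Focus - 2·Recall - Mood  [with Focus=1, Recall=10, Mood=0]  = -22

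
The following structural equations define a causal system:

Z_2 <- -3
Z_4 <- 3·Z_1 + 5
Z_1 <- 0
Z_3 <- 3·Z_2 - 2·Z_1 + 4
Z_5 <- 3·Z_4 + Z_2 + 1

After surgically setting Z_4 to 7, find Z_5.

19

Intervening sets Z_4 = 7 and removes its equation (Z_4 <- 3·Z_1 + 5).
Z_5 = 3·Z_4 + Z_2 + 1  [with Z_4=7, Z_2=-3]  = 19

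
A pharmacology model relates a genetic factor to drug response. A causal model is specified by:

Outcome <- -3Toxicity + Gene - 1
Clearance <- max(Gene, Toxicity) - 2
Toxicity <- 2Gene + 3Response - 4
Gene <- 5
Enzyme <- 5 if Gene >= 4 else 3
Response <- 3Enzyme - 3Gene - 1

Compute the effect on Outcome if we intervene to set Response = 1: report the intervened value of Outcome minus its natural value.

-18

The intervention breaks the incoming arrows to Response: Response <- 3Enzyme - 3Gene - 1 no longer applies, and Response = 1.
Toxicity = 2Gene + 3Response - 4  [with Gene=5, Response=1]  = 9
Outcome = -3Toxicity + Gene - 1  [with Toxicity=9, Gene=5]  = -23
Without intervention: Enzyme = 5 if Gene >= 4 else 3  [with Gene=5]  = 5; Response = 3Enzyme - 3Gene - 1  [with Enzyme=5, Gene=5]  = -1; Toxicity = 2Gene + 3Response - 4  [with Gene=5, Response=-1]  = 3; Outcome = -3Toxicity + Gene - 1  [with Toxicity=3, Gene=5]  = -5.
Change = -23 − (-5) = -18.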